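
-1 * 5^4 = -625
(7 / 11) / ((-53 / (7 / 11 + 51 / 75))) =-2534 / 160325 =-0.02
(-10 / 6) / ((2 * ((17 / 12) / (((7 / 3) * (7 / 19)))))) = -490 / 969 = -0.51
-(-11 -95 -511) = 617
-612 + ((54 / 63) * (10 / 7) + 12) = -598.78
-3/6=-1/2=-0.50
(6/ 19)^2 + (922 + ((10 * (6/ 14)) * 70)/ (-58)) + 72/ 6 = 9724940/ 10469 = 928.93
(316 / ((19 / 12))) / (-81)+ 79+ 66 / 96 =77.22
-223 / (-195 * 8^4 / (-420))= -1561 / 13312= -0.12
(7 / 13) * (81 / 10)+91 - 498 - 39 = -441.64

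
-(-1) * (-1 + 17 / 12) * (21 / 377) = 35 / 1508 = 0.02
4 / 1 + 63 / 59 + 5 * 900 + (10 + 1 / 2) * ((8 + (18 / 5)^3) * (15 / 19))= 138951797 / 28025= 4958.14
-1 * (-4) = 4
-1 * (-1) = 1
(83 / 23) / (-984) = -83 / 22632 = -0.00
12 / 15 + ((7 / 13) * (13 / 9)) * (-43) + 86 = 2401 / 45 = 53.36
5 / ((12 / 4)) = 5 / 3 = 1.67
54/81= 2/3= 0.67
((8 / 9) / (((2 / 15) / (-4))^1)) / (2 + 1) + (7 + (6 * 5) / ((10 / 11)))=280 / 9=31.11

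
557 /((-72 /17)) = -131.51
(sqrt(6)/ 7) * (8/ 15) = 8 * sqrt(6)/ 105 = 0.19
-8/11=-0.73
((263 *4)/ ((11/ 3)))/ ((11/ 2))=6312/ 121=52.17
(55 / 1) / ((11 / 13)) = 65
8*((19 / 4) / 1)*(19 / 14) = 361 / 7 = 51.57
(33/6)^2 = 121/4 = 30.25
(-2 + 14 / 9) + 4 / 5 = 16 / 45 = 0.36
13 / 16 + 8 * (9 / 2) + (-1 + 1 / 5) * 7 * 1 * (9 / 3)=1601 / 80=20.01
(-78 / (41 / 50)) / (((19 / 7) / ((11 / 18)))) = -50050 / 2337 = -21.42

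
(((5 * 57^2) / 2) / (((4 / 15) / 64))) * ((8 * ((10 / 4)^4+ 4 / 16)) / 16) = 153271575 / 4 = 38317893.75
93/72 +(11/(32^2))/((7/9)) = 28073/21504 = 1.31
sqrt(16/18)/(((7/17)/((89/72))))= 1513 * sqrt(2)/756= 2.83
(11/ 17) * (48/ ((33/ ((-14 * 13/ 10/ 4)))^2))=0.59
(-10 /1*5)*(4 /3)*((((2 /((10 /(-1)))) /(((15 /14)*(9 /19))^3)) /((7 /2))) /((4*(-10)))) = -5377456 /7381125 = -0.73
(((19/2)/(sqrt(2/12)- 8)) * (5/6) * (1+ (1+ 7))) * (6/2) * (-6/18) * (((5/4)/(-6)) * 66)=-47025/383- 15675 * sqrt(6)/6128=-129.05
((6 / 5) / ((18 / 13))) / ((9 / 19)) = 247 / 135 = 1.83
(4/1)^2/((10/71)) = 568/5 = 113.60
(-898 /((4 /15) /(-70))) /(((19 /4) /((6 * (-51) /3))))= -96175800 /19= -5061884.21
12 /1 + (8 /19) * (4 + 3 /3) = 268 /19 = 14.11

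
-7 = -7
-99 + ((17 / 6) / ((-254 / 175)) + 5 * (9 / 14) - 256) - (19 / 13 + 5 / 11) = -542558557 / 1525524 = -355.65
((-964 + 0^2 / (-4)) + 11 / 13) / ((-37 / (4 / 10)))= 25042 / 2405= 10.41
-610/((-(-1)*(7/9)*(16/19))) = -931.34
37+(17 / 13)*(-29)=-12 / 13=-0.92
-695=-695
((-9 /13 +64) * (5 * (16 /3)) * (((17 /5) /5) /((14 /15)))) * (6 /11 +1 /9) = 807.56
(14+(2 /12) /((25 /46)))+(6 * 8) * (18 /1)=65873 /75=878.31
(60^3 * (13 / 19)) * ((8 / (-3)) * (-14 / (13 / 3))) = 24192000 / 19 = 1273263.16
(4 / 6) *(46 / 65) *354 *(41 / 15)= 445096 / 975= 456.51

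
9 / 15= 3 / 5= 0.60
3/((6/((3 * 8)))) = 12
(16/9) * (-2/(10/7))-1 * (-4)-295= -13207/45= -293.49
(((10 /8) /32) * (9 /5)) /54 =1 /768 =0.00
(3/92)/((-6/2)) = -1/92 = -0.01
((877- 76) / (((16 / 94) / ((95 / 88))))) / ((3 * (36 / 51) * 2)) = 6755545 / 5632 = 1199.49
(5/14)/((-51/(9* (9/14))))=-135/3332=-0.04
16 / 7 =2.29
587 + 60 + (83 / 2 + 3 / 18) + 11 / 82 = 169445 / 246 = 688.80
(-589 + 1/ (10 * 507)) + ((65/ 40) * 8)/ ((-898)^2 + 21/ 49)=-16856757570929/ 28619293170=-589.00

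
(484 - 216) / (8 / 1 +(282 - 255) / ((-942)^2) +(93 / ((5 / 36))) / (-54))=-132118640 / 2169097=-60.91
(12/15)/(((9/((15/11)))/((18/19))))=24/209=0.11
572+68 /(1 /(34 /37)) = 23476 /37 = 634.49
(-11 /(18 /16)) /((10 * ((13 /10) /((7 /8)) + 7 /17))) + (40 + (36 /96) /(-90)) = 32092933 /812880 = 39.48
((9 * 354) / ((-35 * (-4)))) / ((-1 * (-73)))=1593 / 5110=0.31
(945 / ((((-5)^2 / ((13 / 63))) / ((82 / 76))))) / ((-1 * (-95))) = 1599 / 18050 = 0.09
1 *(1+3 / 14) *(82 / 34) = 41 / 14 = 2.93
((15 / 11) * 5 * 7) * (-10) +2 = -5228 / 11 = -475.27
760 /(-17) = -760 /17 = -44.71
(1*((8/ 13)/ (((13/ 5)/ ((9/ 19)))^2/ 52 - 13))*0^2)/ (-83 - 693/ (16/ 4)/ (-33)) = 0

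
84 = 84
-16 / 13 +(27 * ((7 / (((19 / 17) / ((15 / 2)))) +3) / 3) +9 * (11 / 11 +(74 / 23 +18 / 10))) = 28557757 / 56810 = 502.69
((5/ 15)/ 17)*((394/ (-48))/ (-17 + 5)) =197/ 14688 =0.01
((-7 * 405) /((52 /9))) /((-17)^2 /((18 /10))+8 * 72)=-32805 /49244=-0.67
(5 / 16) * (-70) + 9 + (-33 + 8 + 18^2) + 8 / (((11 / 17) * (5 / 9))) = 135687 / 440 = 308.38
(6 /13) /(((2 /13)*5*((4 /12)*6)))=3 /10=0.30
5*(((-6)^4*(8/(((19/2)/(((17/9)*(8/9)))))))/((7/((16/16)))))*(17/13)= 2959360/1729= 1711.60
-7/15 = -0.47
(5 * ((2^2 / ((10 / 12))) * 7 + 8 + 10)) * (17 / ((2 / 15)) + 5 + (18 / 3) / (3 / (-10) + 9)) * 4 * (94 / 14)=187346700 / 203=922890.15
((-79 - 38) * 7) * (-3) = 2457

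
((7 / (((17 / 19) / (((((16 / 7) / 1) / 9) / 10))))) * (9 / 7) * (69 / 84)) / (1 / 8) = 6992 / 4165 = 1.68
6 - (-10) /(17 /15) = 252 /17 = 14.82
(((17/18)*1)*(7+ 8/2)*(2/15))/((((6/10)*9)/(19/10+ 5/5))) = 5423/7290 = 0.74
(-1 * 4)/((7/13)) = -52/7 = -7.43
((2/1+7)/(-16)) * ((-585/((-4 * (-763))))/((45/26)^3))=28561/1373400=0.02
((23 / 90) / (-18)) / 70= -23 / 113400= -0.00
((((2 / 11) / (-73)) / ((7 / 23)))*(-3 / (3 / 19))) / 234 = 437 / 657657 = 0.00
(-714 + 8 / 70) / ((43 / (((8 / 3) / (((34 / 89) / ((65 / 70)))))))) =-57817604 / 537285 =-107.61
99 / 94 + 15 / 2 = 8.55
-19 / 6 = -3.17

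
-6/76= -0.08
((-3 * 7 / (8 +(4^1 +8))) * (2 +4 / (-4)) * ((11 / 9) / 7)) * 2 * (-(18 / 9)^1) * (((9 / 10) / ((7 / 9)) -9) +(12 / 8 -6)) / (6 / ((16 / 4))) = -1056 / 175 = -6.03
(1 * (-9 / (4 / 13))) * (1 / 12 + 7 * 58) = -190047 / 16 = -11877.94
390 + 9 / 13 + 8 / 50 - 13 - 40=109802 / 325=337.85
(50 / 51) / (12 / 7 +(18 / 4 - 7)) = -700 / 561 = -1.25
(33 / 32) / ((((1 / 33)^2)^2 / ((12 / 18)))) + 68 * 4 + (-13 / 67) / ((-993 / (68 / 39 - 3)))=2604585459635 / 3193488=815592.69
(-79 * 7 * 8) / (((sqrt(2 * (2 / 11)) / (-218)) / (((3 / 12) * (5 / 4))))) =301385 * sqrt(11) / 2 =499790.48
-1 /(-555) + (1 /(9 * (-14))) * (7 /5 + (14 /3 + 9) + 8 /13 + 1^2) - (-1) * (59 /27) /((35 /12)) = 80339 /129870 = 0.62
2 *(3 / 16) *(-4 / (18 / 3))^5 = -4 / 81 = -0.05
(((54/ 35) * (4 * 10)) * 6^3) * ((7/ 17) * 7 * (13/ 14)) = 606528/ 17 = 35678.12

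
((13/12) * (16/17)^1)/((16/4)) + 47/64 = 3229/3264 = 0.99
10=10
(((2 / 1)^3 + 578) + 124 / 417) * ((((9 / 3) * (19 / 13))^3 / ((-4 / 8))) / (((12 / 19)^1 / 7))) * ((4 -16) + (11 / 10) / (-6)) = 81518057125351 / 6107660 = 13346855.77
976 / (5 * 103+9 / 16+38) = 1.76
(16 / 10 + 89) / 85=453 / 425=1.07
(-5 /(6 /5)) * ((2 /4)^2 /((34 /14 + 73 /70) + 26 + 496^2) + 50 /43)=-43057995125 /8887162428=-4.84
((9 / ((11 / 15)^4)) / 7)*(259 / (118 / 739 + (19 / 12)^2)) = 1793974230000 / 4154691211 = 431.79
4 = 4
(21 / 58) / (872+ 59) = 3 / 7714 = 0.00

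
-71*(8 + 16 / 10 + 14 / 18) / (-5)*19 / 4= 629983 / 900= 699.98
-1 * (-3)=3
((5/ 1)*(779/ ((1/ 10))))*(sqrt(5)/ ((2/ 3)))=58425*sqrt(5)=130642.27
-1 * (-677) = 677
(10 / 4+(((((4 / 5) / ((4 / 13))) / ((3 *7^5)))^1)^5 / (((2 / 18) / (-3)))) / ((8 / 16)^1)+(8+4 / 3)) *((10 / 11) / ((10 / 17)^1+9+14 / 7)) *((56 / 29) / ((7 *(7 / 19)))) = 209691318100593457296516558232 / 301672547825521614458471645625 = 0.70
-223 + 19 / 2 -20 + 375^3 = 105468283 / 2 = 52734141.50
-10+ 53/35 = -297/35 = -8.49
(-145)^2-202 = 20823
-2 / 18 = -1 / 9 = -0.11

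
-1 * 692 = -692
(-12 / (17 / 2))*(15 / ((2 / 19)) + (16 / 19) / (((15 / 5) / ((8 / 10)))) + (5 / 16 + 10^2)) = -1108249 / 3230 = -343.11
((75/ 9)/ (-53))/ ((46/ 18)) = -75/ 1219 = -0.06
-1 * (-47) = 47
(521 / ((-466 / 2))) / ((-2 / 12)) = 3126 / 233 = 13.42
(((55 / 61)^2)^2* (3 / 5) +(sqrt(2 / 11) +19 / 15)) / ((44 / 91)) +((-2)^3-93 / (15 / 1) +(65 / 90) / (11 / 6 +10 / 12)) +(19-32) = -858607090357 / 36553020240 +91* sqrt(22) / 484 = -22.61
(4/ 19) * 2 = 0.42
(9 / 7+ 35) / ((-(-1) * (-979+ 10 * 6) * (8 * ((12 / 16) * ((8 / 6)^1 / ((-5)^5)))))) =396875 / 25732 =15.42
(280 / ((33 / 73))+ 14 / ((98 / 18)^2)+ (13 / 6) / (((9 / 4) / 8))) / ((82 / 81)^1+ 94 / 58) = 5562012486 / 23336005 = 238.34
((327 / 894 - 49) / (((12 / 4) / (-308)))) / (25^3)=743974 / 2328125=0.32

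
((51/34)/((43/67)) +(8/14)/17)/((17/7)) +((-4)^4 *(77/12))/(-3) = -546.58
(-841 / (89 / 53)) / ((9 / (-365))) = 16269145 / 801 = 20311.04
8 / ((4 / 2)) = 4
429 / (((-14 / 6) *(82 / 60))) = -134.53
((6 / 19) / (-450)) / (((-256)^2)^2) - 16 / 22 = -48962627174411 / 67323612364800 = -0.73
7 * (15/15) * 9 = 63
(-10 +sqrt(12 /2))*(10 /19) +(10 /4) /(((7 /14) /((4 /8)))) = -105 /38 +10*sqrt(6) /19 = -1.47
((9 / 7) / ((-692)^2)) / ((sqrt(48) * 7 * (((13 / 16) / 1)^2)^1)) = 12 * sqrt(3) / 247842049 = 0.00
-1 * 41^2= -1681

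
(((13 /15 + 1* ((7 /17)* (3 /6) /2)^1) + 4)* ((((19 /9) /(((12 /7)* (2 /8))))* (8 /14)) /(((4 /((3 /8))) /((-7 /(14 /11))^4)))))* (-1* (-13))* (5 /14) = 18331161563 /3290112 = 5571.59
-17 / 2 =-8.50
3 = 3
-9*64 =-576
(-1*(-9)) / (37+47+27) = 3 / 37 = 0.08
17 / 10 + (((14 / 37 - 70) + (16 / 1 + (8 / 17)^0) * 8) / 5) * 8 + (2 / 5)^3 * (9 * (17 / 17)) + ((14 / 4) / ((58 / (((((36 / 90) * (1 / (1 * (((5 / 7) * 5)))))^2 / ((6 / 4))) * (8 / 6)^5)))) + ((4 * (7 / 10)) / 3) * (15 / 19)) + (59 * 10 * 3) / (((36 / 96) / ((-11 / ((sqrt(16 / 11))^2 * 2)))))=-4119195212638933 / 232220671875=-17738.28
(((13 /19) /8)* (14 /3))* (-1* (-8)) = 182 /57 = 3.19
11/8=1.38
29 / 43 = 0.67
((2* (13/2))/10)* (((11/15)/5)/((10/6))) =0.11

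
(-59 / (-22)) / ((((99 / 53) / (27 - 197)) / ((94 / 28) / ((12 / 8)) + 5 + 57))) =-358557455 / 22869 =-15678.76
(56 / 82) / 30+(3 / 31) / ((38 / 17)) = 47857 / 724470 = 0.07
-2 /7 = -0.29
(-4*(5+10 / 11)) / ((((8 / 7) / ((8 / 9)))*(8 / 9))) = -455 / 22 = -20.68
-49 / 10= -4.90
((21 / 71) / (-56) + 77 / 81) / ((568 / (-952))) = -5175667 / 3266568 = -1.58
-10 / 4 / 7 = -5 / 14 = -0.36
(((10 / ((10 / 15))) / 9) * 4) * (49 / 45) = 196 / 27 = 7.26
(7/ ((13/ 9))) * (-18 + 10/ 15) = -84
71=71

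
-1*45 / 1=-45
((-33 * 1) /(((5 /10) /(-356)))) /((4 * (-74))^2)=2937 /10952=0.27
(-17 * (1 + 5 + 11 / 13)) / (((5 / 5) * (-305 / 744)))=1125672 / 3965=283.90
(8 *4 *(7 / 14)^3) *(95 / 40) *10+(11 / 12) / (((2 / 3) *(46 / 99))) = 36049 / 368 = 97.96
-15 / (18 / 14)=-35 / 3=-11.67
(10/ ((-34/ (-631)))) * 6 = 18930/ 17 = 1113.53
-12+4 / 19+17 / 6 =-1021 / 114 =-8.96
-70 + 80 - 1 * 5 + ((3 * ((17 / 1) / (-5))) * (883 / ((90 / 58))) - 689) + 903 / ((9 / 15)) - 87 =-380269 / 75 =-5070.25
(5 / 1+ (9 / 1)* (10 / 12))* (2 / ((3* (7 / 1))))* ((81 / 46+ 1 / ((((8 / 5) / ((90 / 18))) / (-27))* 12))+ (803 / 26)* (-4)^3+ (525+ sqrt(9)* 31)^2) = 90882153725 / 200928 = 452312.04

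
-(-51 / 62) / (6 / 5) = 85 / 124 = 0.69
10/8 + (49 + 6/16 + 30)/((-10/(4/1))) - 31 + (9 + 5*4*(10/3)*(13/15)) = 95/18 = 5.28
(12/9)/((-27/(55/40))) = -0.07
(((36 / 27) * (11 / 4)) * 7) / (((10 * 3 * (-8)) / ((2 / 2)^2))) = -77 / 720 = -0.11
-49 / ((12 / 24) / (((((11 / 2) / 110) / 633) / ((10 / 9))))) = -147 / 21100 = -0.01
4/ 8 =1/ 2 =0.50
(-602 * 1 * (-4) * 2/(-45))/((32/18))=-301/5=-60.20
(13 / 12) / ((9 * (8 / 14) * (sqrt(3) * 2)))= 91 * sqrt(3) / 2592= 0.06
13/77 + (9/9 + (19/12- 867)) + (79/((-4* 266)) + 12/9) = -30301261/35112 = -862.99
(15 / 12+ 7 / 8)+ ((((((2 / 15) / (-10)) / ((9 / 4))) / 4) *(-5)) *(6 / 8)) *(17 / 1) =799 / 360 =2.22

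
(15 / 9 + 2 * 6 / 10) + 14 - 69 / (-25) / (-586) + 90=4696583 / 43950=106.86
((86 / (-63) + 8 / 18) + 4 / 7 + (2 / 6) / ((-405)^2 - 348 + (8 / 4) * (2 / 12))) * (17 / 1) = -183644897 / 30935016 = -5.94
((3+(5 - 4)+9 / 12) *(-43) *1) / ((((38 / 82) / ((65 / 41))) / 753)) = -2104635 / 4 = -526158.75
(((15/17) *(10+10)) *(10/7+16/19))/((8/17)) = 11325/133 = 85.15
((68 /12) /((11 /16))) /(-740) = -68 /6105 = -0.01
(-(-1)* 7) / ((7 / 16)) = 16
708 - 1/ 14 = 9911/ 14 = 707.93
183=183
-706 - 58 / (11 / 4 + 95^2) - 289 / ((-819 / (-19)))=-7026120421 / 9858303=-712.71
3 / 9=1 / 3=0.33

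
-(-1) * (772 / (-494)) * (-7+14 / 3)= 2702 / 741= 3.65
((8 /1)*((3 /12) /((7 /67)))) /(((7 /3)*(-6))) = -67 /49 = -1.37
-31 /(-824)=31 /824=0.04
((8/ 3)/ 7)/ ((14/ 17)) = 68/ 147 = 0.46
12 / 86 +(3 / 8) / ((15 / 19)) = 1057 / 1720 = 0.61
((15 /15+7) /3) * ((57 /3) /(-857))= -152 /2571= -0.06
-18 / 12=-3 / 2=-1.50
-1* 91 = -91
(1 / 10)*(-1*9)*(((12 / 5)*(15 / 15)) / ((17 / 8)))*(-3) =1296 / 425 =3.05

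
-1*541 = -541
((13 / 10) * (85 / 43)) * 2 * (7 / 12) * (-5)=-7735 / 516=-14.99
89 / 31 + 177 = 5576 / 31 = 179.87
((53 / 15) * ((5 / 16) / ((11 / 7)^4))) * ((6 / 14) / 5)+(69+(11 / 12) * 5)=258614597 / 3513840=73.60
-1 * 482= -482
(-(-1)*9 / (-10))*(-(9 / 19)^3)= 6561 / 68590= 0.10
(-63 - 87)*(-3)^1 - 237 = 213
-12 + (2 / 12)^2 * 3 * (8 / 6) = -11.89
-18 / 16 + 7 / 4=5 / 8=0.62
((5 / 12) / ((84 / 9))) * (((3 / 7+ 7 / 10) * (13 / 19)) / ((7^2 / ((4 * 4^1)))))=1027 / 91238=0.01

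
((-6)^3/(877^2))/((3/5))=-360/769129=-0.00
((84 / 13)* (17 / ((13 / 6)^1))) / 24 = 357 / 169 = 2.11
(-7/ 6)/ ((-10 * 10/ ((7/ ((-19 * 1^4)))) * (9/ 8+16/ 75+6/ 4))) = -0.00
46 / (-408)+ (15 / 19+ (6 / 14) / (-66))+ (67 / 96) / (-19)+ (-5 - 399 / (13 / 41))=-1262.75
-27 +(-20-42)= -89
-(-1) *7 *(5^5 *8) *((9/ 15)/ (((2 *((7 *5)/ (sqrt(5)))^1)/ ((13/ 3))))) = 6500 *sqrt(5) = 14534.44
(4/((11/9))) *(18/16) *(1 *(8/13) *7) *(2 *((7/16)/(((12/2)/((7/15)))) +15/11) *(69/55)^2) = 69.78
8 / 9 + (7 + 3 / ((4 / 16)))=179 / 9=19.89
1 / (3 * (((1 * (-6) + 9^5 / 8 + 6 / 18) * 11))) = 8 / 1947121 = 0.00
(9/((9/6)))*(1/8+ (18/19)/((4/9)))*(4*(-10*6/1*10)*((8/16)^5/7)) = -11025/76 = -145.07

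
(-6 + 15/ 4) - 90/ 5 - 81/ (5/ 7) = -2673/ 20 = -133.65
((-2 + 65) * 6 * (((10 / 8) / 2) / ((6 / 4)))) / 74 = 315 / 148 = 2.13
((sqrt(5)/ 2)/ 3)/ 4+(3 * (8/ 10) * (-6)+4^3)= sqrt(5)/ 24+248/ 5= 49.69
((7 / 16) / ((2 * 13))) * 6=21 / 208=0.10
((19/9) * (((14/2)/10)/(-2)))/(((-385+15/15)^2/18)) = -133/1474560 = -0.00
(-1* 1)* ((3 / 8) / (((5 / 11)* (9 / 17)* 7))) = -187 / 840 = -0.22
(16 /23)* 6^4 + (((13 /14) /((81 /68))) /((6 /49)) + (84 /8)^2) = 22762465 /22356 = 1018.18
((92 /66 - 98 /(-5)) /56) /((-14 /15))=-433 /1078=-0.40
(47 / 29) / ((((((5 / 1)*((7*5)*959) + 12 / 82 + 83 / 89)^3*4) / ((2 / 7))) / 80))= 11417984585515 / 5827818055472565618450613923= 0.00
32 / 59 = 0.54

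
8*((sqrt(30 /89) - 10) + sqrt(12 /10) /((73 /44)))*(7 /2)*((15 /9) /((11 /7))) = -260.12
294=294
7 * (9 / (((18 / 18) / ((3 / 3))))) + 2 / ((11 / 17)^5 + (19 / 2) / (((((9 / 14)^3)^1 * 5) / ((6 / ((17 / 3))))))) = 279589704363 / 4419676511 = 63.26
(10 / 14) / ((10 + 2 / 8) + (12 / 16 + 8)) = 5 / 133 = 0.04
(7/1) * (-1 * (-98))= 686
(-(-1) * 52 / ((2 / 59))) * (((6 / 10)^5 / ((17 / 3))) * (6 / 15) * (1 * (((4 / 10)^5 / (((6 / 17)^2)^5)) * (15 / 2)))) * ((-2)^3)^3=-2910620840742368 / 263671875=-11038799.04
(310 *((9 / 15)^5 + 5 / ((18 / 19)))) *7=65371033 / 5625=11621.52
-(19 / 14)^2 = -361 / 196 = -1.84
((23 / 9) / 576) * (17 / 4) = 391 / 20736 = 0.02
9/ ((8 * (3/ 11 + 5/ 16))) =198/ 103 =1.92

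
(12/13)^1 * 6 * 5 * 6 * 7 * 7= 105840/13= 8141.54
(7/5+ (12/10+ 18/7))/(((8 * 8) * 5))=181/11200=0.02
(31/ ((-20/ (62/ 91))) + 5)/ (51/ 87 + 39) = 104081/ 1044680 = 0.10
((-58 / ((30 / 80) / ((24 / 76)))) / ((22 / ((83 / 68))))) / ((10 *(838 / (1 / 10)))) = -2407 / 74435350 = -0.00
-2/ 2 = -1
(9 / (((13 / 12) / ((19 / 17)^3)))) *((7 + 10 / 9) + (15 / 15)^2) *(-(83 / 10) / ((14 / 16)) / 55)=-2240752992 / 122947825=-18.23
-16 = -16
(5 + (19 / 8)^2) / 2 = 681 / 128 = 5.32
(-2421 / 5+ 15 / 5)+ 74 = -2036 / 5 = -407.20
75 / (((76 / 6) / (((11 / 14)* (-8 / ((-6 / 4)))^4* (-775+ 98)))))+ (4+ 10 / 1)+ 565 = -3049598137 / 1197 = -2547701.03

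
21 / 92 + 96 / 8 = 1125 / 92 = 12.23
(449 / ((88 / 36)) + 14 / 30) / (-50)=-60769 / 16500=-3.68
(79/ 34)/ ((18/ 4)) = 79/ 153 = 0.52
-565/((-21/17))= 9605/21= 457.38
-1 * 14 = -14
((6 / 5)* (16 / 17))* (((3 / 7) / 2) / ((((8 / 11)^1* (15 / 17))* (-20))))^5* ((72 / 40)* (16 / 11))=-33016435947 / 8605184000000000000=-0.00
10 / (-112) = -0.09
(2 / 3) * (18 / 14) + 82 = 580 / 7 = 82.86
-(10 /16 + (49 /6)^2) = -4847 /72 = -67.32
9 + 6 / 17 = 159 / 17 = 9.35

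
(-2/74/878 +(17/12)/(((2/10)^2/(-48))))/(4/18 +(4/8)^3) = -1988143236/406075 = -4896.00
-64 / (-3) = 64 / 3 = 21.33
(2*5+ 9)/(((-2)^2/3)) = 57/4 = 14.25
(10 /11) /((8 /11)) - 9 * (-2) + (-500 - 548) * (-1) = 4269 /4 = 1067.25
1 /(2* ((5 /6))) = 3 /5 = 0.60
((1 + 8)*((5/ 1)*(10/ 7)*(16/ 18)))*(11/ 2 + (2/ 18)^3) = 1604200/ 5103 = 314.36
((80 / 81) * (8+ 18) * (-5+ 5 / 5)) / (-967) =0.11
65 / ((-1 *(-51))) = 65 / 51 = 1.27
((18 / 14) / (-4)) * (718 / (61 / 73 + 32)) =-78621 / 11186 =-7.03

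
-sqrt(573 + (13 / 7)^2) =-sqrt(28246) / 7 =-24.01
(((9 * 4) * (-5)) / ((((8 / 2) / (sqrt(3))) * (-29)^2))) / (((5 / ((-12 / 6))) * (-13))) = -18 * sqrt(3) / 10933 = -0.00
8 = 8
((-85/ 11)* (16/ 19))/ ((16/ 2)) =-170/ 209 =-0.81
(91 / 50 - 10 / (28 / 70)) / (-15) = 1.55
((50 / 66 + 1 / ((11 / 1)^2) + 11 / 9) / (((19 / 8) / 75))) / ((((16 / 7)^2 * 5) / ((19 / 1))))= 45.66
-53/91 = -0.58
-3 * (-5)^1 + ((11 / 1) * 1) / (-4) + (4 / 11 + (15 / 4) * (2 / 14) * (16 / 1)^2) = 149.76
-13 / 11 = -1.18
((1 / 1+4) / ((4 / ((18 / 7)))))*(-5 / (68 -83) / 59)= 15 / 826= 0.02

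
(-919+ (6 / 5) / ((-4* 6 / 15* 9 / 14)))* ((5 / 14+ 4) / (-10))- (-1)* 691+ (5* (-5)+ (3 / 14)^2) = 6273817 / 5880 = 1066.98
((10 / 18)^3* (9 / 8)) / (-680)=-0.00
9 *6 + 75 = 129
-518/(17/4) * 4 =-8288/17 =-487.53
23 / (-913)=-23 / 913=-0.03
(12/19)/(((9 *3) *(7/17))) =68/1197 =0.06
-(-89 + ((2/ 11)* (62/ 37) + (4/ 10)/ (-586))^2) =88.91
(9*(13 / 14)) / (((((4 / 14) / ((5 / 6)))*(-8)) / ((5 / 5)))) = -195 / 64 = -3.05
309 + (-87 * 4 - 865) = -904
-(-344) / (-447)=-344 / 447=-0.77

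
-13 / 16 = -0.81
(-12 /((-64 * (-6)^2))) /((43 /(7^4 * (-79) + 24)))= -189655 /8256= -22.97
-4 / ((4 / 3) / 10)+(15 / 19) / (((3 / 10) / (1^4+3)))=-370 / 19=-19.47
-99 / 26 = -3.81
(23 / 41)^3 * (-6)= -73002 / 68921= -1.06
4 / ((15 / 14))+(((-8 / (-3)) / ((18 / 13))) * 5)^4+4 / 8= 45720097669 / 5314410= 8603.04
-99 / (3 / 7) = -231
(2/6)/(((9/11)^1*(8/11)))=121/216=0.56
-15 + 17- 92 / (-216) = 131 / 54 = 2.43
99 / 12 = 33 / 4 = 8.25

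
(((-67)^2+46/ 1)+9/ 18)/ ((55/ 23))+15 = 210283/ 110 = 1911.66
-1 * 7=-7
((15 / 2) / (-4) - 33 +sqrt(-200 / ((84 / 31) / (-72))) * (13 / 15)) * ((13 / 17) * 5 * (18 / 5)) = -32643 / 68 +4056 * sqrt(651) / 119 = 389.60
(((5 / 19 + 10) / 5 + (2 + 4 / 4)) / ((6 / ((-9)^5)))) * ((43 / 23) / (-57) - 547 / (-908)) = -53386043436 / 1884781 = -28324.80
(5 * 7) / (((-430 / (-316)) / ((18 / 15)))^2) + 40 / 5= 35.22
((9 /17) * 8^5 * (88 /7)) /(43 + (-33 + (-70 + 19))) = -25952256 /4879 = -5319.18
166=166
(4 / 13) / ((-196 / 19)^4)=130321 / 4796314432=0.00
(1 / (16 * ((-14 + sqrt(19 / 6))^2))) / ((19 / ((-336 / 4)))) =-75285 / 50868662 - 882 * sqrt(114) / 25434331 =-0.00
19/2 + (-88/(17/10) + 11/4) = -2687/68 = -39.51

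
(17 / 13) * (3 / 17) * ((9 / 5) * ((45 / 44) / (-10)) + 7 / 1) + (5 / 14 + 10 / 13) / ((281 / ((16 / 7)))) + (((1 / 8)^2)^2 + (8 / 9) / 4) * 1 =654900249979 / 362919997440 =1.80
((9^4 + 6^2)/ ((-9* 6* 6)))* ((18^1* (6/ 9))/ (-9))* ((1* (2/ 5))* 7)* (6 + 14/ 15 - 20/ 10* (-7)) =3222268/ 2025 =1591.24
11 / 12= 0.92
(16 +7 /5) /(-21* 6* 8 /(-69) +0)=667 /560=1.19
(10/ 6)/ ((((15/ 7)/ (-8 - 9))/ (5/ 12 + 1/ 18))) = -2023/ 324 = -6.24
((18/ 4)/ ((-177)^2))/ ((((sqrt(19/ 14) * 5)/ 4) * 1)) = 2 * sqrt(266)/ 330695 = 0.00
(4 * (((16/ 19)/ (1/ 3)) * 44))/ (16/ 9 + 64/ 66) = 52272/ 323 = 161.83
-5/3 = -1.67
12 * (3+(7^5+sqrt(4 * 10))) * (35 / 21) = 40 * sqrt(10)+336200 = 336326.49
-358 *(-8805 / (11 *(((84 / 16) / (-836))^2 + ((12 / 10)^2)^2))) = 667591812800000 / 4830861027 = 138193.13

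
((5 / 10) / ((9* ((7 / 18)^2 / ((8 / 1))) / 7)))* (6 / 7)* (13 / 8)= 1404 / 49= 28.65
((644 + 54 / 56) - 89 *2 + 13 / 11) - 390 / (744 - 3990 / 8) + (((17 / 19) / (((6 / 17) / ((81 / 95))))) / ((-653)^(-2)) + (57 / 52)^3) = 5892870366952685447 / 6390365741760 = 922149.15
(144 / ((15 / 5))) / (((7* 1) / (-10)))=-68.57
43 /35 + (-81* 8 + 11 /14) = -45219 /70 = -645.99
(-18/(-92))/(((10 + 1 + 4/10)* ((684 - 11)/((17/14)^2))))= 4335/115287592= 0.00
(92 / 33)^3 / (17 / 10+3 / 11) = 7786880 / 708939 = 10.98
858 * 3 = 2574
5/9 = 0.56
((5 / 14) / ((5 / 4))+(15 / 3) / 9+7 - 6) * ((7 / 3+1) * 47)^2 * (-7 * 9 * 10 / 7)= -256244000 / 63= -4067365.08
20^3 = 8000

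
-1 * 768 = -768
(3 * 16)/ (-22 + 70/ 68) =-1632/ 713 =-2.29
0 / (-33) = 0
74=74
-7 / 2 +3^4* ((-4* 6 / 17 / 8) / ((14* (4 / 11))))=-6005 / 952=-6.31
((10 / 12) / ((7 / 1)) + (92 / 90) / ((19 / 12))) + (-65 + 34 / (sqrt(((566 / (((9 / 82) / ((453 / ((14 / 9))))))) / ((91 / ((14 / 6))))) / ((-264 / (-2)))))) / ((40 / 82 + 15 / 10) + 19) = -5338643 / 2288930 + 68*sqrt(10522830318) / 73543493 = -2.24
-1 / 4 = -0.25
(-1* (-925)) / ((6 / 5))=4625 / 6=770.83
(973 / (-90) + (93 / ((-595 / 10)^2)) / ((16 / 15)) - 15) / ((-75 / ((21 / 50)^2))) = 65729231 / 1083750000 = 0.06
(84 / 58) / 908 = 21 / 13166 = 0.00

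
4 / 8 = 1 / 2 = 0.50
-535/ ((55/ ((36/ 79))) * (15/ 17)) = -21828/ 4345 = -5.02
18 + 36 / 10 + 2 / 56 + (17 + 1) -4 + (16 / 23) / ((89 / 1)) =10214723 / 286580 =35.64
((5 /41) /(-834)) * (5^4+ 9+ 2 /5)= -1586 /17097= -0.09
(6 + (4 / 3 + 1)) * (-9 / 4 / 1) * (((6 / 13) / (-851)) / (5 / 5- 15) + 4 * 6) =-139394025 / 309764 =-450.00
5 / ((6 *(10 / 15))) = 5 / 4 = 1.25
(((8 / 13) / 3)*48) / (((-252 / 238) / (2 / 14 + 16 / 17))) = -2752 / 273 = -10.08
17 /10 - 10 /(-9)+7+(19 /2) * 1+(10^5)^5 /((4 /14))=1575000000000000000000000869 /45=35000000000000000000000020.00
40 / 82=0.49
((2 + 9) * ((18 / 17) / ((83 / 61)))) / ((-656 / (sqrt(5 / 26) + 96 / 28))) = -18117 / 404957 - 6039 * sqrt(130) / 12033008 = -0.05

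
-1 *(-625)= 625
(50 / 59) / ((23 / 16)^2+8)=0.08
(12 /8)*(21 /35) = 9 /10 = 0.90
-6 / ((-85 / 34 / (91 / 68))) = 273 / 85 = 3.21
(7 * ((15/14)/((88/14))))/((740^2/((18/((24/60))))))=189/1927552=0.00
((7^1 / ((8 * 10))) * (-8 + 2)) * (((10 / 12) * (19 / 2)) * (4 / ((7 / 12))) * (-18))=513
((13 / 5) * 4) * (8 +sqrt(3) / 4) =13 * sqrt(3) / 5 +416 / 5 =87.70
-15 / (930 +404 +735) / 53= -15 / 109657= -0.00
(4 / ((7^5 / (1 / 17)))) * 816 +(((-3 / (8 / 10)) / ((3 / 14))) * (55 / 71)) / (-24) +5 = 319399091 / 57278256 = 5.58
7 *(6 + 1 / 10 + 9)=1057 / 10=105.70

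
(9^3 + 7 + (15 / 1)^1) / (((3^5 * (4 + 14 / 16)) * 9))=0.07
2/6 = 1/3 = 0.33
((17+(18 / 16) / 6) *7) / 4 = 1925 / 64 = 30.08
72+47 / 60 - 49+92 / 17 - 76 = -47741 / 1020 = -46.80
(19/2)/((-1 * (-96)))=19/192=0.10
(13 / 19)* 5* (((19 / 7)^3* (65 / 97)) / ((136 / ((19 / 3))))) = 28979275 / 13574568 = 2.13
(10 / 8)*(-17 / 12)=-85 / 48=-1.77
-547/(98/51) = -27897/98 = -284.66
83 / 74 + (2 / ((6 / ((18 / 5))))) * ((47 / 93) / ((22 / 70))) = 76995 / 25234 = 3.05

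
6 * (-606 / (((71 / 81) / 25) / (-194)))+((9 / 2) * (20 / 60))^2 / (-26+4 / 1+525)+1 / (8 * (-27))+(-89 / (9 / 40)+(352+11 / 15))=775963776763141 / 38570040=20118303.66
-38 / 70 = -19 / 35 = -0.54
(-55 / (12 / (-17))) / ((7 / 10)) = 4675 / 42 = 111.31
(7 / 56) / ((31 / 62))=1 / 4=0.25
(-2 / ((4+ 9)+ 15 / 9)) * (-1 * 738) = 1107 / 11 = 100.64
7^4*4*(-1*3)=-28812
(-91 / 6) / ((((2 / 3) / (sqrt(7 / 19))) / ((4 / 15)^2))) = -364* sqrt(133) / 4275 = -0.98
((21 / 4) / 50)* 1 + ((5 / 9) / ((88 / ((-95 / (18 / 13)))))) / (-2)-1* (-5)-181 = -125223581 / 712800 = -175.68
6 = 6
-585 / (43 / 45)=-26325 / 43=-612.21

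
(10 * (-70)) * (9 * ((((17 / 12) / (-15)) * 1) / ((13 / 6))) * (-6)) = -21420 / 13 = -1647.69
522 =522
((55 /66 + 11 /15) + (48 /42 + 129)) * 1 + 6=28919 /210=137.71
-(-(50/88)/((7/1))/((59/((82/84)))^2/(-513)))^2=-5738060930625/44159243243256064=-0.00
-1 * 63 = -63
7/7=1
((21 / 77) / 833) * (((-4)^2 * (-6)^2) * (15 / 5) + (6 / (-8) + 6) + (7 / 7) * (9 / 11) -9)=227709 / 403172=0.56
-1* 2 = -2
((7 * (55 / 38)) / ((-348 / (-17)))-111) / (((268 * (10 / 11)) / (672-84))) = -787650941 / 2953360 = -266.70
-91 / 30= -3.03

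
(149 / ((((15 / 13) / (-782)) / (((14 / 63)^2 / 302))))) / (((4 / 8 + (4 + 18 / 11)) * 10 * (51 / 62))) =-121535128 / 371516625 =-0.33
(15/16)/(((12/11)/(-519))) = -28545/64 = -446.02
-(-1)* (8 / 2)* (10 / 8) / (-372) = -5 / 372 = -0.01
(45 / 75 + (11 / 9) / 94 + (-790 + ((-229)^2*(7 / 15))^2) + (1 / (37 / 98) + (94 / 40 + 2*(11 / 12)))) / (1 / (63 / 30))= 2187125985615921 / 1739000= 1257691768.61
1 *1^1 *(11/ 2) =11/ 2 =5.50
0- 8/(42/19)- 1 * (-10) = 6.38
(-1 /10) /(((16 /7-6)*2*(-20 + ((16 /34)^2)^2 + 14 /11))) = -6431117 /8923340400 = -0.00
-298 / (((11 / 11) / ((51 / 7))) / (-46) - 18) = 699108 / 42235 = 16.55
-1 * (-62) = 62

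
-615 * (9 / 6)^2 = -1383.75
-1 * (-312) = 312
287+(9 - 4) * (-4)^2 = 367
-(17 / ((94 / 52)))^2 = -195364 / 2209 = -88.44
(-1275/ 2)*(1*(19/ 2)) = -24225/ 4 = -6056.25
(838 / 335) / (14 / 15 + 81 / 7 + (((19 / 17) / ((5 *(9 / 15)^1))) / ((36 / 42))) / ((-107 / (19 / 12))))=2304774864 / 11515460113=0.20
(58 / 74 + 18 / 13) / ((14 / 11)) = 1.70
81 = 81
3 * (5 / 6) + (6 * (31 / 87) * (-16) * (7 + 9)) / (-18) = 32.91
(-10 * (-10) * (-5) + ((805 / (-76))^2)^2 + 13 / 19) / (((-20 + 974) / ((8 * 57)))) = 134426046459 / 23265728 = 5777.86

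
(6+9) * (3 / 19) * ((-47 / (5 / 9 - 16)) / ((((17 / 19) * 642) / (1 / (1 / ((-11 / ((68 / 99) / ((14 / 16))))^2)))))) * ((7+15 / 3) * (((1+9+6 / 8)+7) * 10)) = 392674838457825 / 74824754176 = 5247.93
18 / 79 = 0.23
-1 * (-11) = 11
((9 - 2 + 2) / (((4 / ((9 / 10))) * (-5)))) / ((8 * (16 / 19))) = -0.06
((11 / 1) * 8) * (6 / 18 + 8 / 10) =1496 / 15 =99.73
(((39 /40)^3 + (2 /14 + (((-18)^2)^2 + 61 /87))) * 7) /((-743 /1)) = -4091613597271 /4137024000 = -989.02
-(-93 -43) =136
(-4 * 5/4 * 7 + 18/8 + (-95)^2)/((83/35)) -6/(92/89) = 28910723/7636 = 3786.11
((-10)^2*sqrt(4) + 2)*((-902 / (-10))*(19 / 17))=20363.98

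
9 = 9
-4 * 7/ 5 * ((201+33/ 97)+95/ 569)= -62281996/ 55193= -1128.44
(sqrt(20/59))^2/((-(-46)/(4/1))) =40/1357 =0.03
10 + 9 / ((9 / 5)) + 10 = 25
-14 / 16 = -7 / 8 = -0.88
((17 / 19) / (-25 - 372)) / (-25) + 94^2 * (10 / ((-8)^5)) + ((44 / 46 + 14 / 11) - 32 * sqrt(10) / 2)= -51.06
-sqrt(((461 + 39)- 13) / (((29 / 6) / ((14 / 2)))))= -sqrt(593166) / 29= -26.56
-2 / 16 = -1 / 8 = -0.12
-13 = -13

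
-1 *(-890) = 890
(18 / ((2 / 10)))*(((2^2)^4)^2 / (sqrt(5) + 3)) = 1126463.60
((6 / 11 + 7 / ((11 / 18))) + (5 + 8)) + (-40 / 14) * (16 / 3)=205 / 21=9.76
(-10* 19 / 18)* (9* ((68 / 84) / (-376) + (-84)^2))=-5292845105 / 7896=-670319.80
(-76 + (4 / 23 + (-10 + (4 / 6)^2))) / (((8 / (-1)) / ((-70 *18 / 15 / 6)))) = -61859 / 414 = -149.42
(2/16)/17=1/136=0.01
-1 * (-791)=791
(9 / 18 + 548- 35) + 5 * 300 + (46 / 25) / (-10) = 503329 / 250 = 2013.32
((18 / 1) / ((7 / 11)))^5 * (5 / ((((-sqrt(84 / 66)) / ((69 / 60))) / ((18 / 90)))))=-874910845908 * sqrt(154) / 588245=-18457204.17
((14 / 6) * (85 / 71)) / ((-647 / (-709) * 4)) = 421855 / 551244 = 0.77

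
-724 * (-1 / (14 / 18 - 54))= -13.60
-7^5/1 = -16807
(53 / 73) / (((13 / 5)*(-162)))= -265 / 153738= -0.00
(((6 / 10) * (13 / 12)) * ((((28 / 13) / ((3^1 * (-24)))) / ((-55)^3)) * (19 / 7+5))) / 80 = 3 / 266200000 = 0.00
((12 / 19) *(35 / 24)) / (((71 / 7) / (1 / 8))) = 245 / 21584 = 0.01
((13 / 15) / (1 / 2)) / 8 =13 / 60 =0.22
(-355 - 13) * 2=-736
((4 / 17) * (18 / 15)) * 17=24 / 5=4.80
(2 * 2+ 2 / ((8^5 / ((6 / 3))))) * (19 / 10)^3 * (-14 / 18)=-174815333 / 8192000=-21.34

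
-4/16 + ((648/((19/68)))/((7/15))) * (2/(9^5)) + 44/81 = 59665/129276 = 0.46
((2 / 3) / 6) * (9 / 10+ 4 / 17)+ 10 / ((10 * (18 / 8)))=0.57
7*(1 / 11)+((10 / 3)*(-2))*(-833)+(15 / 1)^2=190706 / 33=5778.97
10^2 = 100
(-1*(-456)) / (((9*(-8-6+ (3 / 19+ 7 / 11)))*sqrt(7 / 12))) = -7942*sqrt(21) / 7245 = -5.02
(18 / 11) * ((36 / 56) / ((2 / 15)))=1215 / 154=7.89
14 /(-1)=-14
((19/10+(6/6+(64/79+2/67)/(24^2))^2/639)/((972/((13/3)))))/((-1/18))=-251760536787721/1649860071413760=-0.15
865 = 865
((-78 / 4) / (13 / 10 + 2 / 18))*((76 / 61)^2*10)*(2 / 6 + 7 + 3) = -1047477600 / 472567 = -2216.57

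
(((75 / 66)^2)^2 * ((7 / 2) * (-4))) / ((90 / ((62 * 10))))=-160.82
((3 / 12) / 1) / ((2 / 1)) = 1 / 8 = 0.12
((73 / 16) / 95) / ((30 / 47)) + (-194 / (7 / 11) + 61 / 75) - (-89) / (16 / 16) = -68617967 / 319200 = -214.97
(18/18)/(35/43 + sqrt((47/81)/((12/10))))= 146286/32167 -16641 * sqrt(1410)/160835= 0.66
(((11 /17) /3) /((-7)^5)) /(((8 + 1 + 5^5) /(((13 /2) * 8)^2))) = -14872 /1343165019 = -0.00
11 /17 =0.65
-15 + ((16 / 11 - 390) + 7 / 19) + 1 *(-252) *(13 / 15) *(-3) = 263364 / 1045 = 252.02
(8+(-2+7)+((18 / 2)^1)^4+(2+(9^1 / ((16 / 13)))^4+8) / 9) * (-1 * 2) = -4065547057 / 294912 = -13785.63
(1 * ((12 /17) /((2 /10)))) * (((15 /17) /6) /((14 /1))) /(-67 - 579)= -75 /1306858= -0.00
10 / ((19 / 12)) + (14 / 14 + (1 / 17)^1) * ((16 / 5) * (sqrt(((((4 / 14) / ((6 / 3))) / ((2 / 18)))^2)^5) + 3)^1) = 154090248 / 5428661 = 28.38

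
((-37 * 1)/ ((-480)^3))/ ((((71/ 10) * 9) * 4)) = 0.00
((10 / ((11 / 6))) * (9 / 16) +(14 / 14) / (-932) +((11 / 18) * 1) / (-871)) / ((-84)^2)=123216565 / 283529229984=0.00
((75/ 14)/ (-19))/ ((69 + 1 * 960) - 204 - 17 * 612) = 25/ 849338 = 0.00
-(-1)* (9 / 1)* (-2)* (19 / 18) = -19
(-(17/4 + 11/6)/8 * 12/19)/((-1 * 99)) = 73/15048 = 0.00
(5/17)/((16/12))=15/68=0.22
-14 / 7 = -2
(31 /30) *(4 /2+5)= 217 /30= 7.23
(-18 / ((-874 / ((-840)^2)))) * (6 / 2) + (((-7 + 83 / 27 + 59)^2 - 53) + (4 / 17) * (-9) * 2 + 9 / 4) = 1008922039957 / 21662964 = 46573.59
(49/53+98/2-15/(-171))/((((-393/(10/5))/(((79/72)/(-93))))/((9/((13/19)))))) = 11935873/302187132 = 0.04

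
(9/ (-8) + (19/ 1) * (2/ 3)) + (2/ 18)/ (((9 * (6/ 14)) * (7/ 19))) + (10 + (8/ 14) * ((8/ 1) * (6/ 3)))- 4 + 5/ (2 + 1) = 386867/ 13608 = 28.43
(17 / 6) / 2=1.42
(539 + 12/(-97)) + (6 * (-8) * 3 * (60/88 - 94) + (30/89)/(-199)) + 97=265959537342/18897637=14073.69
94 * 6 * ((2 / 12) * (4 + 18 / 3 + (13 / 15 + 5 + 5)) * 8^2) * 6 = 753203.20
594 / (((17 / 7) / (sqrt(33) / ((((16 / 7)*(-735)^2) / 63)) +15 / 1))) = 297*sqrt(33) / 23800 +62370 / 17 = 3668.90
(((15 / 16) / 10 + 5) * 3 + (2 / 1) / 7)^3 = 42399022303 / 11239424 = 3772.35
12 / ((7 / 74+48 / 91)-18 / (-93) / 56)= 5010096 / 261161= 19.18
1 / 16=0.06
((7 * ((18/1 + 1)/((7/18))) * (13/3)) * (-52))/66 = -12844/11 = -1167.64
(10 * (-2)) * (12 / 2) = -120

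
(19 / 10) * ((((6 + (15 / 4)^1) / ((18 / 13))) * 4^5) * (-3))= -205504 / 5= -41100.80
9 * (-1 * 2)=-18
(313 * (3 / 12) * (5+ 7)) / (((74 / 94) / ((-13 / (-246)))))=191243 / 3034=63.03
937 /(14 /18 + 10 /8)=33732 /73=462.08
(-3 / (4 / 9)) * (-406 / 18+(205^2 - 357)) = -1124427 / 4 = -281106.75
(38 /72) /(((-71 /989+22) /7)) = 131537 /780732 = 0.17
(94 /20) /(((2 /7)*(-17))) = -0.97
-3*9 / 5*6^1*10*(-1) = 324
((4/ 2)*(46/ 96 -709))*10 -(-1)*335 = -166025/ 12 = -13835.42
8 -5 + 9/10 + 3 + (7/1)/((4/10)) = 122/5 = 24.40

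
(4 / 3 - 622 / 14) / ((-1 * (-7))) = -905 / 147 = -6.16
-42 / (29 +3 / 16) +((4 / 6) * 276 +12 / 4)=86657 / 467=185.56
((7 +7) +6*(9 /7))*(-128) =-19456 /7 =-2779.43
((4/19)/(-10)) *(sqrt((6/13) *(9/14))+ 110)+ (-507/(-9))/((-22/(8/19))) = -112/33- 6 *sqrt(273)/8645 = -3.41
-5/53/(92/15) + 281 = 1370081/4876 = 280.98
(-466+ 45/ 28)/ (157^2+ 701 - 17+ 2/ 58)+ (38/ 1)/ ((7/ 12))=191377015/ 2938632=65.12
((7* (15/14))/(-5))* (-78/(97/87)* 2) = 20358/97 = 209.88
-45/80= -9/16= -0.56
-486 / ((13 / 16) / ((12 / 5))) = -93312 / 65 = -1435.57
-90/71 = -1.27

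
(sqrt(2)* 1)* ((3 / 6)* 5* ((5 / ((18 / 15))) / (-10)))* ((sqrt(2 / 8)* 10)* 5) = -625* sqrt(2) / 24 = -36.83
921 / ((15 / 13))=3991 / 5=798.20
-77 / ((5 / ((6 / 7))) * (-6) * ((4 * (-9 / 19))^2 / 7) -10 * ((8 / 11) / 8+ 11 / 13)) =3974971 / 1410380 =2.82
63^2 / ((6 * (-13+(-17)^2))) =441 / 184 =2.40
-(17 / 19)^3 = -4913 / 6859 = -0.72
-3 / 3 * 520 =-520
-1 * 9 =-9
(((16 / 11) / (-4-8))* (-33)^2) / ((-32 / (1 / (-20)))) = -33 / 160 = -0.21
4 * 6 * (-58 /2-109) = -3312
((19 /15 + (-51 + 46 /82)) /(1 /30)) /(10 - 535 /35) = 423374 /1517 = 279.09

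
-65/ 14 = -4.64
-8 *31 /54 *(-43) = 5332 /27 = 197.48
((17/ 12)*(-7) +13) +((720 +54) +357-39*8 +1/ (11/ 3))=822.36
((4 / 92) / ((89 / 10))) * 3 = 30 / 2047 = 0.01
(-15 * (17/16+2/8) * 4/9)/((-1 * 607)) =35/2428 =0.01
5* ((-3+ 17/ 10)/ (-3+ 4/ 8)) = 13/ 5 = 2.60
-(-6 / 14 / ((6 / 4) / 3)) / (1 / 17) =102 / 7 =14.57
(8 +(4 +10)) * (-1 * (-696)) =15312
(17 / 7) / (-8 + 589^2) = 17 / 2428391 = 0.00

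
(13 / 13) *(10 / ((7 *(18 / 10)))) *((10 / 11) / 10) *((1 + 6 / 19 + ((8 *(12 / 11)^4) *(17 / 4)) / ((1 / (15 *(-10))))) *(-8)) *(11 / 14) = 401790475000 / 122676939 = 3275.19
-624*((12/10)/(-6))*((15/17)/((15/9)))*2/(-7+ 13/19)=-8892/425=-20.92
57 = 57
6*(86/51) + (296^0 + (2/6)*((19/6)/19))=3419/306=11.17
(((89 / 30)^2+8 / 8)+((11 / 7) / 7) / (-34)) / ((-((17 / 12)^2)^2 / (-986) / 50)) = 490626079488 / 4092529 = 119883.35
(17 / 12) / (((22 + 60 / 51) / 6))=289 / 788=0.37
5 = 5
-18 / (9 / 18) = -36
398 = 398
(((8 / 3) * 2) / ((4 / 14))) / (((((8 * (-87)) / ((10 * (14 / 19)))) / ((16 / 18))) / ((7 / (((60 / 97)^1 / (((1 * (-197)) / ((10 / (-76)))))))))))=-104870192 / 35235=-2976.31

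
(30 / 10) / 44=3 / 44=0.07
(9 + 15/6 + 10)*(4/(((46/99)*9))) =473/23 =20.57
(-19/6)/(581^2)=-19/2025366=-0.00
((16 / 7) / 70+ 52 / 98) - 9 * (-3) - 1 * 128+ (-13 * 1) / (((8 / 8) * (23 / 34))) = -674251 / 5635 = -119.65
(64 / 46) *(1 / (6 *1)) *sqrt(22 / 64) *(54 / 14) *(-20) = -10.49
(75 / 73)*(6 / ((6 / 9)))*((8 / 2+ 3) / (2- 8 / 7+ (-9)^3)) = -11025 / 124027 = -0.09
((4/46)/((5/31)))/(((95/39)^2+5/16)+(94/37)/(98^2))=0.09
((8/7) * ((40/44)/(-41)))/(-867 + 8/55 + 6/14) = 200/6838267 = 0.00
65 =65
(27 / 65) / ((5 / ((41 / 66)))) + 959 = 6857219 / 7150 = 959.05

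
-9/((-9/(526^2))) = 276676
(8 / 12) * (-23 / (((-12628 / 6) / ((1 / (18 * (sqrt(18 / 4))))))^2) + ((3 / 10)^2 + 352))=56848350631267 / 242189570700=234.73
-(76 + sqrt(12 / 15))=-76 - 2*sqrt(5) / 5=-76.89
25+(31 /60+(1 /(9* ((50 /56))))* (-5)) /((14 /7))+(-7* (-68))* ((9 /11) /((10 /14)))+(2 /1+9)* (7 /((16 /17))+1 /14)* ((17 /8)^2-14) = -213.21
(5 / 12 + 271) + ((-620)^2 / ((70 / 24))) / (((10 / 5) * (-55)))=-856283 / 924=-926.71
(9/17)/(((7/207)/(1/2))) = 7.83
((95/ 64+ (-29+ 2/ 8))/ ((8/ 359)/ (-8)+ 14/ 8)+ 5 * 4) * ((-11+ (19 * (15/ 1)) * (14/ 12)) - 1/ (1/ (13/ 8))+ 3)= 455705775/ 321152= 1418.97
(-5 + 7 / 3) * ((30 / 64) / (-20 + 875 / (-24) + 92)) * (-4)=0.14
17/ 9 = 1.89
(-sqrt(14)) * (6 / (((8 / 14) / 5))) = -105 * sqrt(14) / 2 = -196.44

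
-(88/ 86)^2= -1936/ 1849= -1.05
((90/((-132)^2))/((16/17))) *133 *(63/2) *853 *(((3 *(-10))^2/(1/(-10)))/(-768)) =227819773125/991232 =229834.97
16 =16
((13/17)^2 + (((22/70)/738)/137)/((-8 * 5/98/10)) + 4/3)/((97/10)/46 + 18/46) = 12890166161/4046919309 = 3.19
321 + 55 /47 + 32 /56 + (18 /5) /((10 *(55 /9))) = 146026899 /452375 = 322.80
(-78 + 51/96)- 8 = -2735/32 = -85.47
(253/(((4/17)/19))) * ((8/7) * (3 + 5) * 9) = 11767536/7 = 1681076.57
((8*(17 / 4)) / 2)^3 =4913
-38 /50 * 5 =-19 /5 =-3.80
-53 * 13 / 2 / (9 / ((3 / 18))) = -689 / 108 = -6.38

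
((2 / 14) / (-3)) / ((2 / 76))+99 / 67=-467 / 1407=-0.33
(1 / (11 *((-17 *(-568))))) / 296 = 0.00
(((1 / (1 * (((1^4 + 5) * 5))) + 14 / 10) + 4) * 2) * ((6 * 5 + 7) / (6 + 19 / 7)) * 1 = 42217 / 915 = 46.14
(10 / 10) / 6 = 1 / 6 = 0.17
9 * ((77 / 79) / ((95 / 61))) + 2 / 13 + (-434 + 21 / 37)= -1543761222 / 3609905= -427.65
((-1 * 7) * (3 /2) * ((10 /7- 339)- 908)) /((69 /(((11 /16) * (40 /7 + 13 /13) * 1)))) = 4507723 /5152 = 874.95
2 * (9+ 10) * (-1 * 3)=-114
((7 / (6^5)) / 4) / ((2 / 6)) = 7 / 10368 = 0.00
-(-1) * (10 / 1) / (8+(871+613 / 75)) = 0.01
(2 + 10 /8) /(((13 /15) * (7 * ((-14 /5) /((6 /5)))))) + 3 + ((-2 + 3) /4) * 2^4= 1327 /196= 6.77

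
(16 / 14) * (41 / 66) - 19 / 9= -971 / 693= -1.40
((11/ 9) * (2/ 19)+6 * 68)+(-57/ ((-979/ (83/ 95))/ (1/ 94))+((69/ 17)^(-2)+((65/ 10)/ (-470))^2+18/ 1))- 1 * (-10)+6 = 34601839367509889/ 78251051379600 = 442.19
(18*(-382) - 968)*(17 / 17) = -7844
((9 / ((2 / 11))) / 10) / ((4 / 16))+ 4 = 119 / 5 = 23.80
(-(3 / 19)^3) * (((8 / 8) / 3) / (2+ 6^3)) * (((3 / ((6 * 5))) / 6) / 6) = -1 / 59810480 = -0.00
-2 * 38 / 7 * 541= -41116 / 7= -5873.71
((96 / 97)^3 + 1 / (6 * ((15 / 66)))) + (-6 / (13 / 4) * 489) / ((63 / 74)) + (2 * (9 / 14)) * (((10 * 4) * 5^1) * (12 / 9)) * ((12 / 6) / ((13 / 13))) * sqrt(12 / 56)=-1318918156807 / 1245798645 + 2400 * sqrt(42) / 49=-741.27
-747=-747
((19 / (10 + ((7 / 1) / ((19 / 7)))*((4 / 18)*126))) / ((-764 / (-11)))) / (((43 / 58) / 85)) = 889865 / 2332492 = 0.38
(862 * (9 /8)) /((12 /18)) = 11637 /8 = 1454.62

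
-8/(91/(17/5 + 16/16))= -176/455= -0.39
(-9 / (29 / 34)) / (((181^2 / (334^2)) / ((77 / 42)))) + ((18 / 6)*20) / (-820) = -2568749763 / 38952829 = -65.95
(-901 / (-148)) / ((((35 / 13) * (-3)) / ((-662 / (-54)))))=-3877003 / 419580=-9.24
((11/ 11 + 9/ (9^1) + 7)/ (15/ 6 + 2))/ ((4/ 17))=17/ 2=8.50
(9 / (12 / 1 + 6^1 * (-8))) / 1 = -1 / 4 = -0.25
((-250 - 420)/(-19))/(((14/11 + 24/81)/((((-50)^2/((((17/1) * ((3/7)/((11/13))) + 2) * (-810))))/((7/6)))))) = -20267500/3616859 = -5.60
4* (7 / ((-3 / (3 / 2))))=-14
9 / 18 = 1 / 2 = 0.50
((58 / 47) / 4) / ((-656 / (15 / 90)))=-29 / 369984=-0.00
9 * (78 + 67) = 1305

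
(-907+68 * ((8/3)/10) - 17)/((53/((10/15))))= -27176/2385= -11.39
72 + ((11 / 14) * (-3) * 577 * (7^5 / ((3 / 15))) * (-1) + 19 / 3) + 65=685762475 / 6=114293745.83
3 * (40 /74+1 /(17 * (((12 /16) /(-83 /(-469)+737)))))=51647308 /295001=175.08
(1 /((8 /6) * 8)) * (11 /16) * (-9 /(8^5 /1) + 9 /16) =607959 /16777216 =0.04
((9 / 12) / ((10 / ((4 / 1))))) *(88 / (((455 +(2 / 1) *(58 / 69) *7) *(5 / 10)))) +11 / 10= 390709 / 322070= 1.21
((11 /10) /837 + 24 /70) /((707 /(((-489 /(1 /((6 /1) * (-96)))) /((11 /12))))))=252433536 /1687609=149.58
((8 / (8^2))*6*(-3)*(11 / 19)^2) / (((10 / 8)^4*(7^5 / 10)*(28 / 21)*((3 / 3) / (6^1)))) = -627264 / 758415875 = -0.00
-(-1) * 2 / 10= 0.20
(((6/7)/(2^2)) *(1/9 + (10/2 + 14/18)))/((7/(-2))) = -53/147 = -0.36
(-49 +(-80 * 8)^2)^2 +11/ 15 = 2515980324026/ 15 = 167732021601.73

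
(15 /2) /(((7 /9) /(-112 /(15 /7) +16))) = -2448 /7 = -349.71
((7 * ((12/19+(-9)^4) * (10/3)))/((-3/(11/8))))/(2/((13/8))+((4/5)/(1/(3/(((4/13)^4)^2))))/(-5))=3042637312000/258999405369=11.75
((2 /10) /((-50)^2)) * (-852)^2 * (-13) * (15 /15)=-2359188 /3125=-754.94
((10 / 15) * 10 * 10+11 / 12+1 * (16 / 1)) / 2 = 1003 / 24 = 41.79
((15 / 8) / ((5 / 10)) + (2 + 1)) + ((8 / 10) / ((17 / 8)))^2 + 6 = 372571 / 28900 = 12.89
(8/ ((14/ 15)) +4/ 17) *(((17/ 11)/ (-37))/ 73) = -1048/ 207977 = -0.01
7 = 7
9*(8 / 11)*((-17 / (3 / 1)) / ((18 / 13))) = -884 / 33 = -26.79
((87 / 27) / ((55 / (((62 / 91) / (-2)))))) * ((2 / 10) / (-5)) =899 / 1126125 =0.00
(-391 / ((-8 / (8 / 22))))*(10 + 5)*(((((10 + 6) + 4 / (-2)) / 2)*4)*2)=14929.09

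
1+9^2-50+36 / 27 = 100 / 3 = 33.33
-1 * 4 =-4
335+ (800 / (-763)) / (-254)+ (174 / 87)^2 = 32849839 / 96901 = 339.00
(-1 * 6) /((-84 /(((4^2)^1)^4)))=32768 /7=4681.14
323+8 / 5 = 1623 / 5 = 324.60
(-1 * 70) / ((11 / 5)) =-350 / 11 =-31.82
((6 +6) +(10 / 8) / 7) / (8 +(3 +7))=341 / 504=0.68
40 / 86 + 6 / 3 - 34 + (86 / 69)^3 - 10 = -559366666 / 14125887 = -39.60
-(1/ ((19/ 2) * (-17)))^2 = -4/ 104329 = -0.00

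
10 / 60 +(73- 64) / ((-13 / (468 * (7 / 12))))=-1133 / 6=-188.83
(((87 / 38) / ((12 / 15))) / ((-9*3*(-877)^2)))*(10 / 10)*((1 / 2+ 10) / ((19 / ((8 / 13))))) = -1015 / 21657134382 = -0.00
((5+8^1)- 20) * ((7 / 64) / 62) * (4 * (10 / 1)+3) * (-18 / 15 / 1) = 6321 / 9920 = 0.64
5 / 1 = 5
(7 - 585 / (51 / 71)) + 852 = 758 / 17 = 44.59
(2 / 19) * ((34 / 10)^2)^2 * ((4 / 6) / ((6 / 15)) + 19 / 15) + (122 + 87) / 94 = 728113837 / 16743750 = 43.49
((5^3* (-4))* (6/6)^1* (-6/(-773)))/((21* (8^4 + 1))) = -0.00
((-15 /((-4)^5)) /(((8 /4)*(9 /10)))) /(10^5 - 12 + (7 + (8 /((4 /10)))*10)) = 5 /61559808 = 0.00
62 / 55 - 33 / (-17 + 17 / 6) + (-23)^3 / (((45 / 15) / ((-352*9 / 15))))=160176768 / 187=856560.26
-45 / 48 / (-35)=3 / 112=0.03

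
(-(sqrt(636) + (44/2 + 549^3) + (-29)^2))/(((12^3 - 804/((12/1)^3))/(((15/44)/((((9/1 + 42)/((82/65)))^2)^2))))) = -0.01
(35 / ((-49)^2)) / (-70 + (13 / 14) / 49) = -10 / 48007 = -0.00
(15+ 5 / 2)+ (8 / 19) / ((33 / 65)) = 22985 / 1254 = 18.33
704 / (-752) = -0.94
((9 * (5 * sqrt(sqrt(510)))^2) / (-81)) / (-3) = 25 * sqrt(510) / 27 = 20.91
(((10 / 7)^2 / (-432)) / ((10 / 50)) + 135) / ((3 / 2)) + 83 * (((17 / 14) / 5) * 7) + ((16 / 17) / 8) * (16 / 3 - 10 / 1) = 77774519 / 337365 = 230.54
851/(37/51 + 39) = 43401/2026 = 21.42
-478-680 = -1158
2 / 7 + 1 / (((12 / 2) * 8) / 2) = 55 / 168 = 0.33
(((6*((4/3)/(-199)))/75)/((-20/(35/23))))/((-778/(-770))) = 1078/26706795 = 0.00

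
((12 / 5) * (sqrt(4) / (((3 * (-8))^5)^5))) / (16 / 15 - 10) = 1 / 59573531365979357558725639120355328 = 0.00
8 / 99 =0.08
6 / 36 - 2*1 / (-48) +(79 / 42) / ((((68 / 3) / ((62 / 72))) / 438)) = 31.51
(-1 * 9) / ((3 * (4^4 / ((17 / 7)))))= -51 / 1792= -0.03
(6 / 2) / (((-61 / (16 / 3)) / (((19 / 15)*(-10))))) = 608 / 183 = 3.32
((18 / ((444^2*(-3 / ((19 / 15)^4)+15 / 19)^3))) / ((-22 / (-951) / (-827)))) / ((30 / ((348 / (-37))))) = -16826972350156505346371 / 873491960873905560000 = -19.26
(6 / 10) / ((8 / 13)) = 39 / 40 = 0.98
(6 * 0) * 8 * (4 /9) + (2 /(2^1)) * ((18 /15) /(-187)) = -6 /935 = -0.01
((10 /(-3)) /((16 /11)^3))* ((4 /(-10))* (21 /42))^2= -1331 /30720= -0.04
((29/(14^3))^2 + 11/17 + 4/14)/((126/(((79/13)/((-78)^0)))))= 9433486775/209667459456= 0.04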